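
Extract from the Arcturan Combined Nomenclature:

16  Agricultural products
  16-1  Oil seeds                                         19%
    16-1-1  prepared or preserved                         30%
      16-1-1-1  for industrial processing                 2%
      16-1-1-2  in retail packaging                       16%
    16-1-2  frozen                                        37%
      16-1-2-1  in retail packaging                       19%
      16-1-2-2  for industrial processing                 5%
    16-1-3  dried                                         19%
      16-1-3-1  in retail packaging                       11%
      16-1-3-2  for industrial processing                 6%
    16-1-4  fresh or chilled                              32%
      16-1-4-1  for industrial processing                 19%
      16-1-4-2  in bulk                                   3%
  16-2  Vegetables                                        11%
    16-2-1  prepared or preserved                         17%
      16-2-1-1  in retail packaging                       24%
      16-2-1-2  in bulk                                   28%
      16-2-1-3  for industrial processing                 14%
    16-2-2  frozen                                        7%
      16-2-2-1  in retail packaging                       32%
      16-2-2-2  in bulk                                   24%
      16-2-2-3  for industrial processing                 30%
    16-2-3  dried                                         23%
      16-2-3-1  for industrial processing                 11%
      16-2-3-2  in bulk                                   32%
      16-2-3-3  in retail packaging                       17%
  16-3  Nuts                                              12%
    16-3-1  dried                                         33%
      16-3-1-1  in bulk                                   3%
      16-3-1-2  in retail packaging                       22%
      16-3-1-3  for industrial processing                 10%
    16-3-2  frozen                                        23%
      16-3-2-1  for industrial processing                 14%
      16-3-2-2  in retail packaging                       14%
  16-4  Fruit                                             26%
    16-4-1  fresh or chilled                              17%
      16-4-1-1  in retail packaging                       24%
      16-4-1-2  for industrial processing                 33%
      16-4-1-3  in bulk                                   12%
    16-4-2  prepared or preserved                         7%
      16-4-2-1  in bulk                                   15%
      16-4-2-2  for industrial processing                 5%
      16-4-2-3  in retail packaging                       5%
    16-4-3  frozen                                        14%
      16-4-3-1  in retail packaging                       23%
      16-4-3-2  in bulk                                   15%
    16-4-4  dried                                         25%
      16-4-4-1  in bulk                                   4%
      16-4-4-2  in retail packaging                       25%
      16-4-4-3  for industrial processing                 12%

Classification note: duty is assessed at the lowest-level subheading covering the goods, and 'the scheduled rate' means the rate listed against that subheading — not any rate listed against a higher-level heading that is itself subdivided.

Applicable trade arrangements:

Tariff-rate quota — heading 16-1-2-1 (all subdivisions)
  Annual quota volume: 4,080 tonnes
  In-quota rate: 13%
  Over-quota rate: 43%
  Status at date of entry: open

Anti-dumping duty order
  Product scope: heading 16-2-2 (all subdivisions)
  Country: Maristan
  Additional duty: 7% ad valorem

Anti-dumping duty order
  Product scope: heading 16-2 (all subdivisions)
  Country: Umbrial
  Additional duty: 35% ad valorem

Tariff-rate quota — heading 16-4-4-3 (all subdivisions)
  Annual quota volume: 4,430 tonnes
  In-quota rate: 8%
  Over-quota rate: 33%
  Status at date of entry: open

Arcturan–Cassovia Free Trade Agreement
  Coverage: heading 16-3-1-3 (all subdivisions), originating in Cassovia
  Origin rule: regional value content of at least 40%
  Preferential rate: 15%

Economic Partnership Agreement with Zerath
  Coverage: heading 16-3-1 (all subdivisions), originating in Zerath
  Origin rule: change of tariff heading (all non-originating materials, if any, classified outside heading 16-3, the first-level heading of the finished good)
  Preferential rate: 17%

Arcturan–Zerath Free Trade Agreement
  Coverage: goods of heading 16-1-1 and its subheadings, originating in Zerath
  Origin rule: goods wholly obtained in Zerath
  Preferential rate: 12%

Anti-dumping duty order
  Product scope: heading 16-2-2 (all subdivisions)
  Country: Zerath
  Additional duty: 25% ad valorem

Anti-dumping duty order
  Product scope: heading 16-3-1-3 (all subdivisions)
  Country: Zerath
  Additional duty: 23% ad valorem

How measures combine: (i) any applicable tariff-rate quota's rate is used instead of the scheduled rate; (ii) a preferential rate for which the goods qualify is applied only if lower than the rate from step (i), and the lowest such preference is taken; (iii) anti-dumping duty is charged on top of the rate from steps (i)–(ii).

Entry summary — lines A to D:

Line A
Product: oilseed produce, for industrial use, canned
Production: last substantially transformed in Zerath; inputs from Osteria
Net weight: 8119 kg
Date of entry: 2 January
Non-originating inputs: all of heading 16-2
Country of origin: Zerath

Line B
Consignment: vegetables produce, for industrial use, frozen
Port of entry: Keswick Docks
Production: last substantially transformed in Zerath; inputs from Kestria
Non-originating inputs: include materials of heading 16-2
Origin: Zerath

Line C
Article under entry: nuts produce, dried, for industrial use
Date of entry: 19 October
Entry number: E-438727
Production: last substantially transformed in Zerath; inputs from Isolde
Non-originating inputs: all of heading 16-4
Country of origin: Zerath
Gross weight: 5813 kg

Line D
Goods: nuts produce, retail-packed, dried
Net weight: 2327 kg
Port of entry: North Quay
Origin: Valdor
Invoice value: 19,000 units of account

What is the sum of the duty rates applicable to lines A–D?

Line A: oilseed → 16-1; canned → 16-1-1; for industrial use → 16-1-1-1. Scheduled 2%. Zerath agreement on 16-3-1: 16-1-1-1 not covered; Zerath agreement on 16-1-1: not wholly obtained. → 2%.
Line B: vegetables → 16-2; frozen → 16-2-2; for industrial use → 16-2-2-3. Scheduled 30%. Zerath agreement on 16-3-1: 16-2-2-3 not covered; Zerath agreement on 16-1-1: 16-2-2-3 not covered; anti-dumping (Zerath, 16-2-2): +25%; total 30% + 25% = 55%. → 55%.
Line C: nuts → 16-3; dried → 16-3-1; for industrial use → 16-3-1-3. Scheduled 10%. Zerath agreement on 16-3-1: CTH met → 17% available; Zerath agreement on 16-1-1: 16-3-1-3 not covered; preference 17% not lower than 10% → no reduction; anti-dumping (Zerath, 16-3-1-3): +23%; total 10% + 23% = 33%. → 33%.
Line D: nuts → 16-3; dried → 16-3-1; retail-packed → 16-3-1-2. Scheduled 22%. No special measure applies. → 22%.
Sum: 2% + 55% + 33% + 22% = 112%.

112%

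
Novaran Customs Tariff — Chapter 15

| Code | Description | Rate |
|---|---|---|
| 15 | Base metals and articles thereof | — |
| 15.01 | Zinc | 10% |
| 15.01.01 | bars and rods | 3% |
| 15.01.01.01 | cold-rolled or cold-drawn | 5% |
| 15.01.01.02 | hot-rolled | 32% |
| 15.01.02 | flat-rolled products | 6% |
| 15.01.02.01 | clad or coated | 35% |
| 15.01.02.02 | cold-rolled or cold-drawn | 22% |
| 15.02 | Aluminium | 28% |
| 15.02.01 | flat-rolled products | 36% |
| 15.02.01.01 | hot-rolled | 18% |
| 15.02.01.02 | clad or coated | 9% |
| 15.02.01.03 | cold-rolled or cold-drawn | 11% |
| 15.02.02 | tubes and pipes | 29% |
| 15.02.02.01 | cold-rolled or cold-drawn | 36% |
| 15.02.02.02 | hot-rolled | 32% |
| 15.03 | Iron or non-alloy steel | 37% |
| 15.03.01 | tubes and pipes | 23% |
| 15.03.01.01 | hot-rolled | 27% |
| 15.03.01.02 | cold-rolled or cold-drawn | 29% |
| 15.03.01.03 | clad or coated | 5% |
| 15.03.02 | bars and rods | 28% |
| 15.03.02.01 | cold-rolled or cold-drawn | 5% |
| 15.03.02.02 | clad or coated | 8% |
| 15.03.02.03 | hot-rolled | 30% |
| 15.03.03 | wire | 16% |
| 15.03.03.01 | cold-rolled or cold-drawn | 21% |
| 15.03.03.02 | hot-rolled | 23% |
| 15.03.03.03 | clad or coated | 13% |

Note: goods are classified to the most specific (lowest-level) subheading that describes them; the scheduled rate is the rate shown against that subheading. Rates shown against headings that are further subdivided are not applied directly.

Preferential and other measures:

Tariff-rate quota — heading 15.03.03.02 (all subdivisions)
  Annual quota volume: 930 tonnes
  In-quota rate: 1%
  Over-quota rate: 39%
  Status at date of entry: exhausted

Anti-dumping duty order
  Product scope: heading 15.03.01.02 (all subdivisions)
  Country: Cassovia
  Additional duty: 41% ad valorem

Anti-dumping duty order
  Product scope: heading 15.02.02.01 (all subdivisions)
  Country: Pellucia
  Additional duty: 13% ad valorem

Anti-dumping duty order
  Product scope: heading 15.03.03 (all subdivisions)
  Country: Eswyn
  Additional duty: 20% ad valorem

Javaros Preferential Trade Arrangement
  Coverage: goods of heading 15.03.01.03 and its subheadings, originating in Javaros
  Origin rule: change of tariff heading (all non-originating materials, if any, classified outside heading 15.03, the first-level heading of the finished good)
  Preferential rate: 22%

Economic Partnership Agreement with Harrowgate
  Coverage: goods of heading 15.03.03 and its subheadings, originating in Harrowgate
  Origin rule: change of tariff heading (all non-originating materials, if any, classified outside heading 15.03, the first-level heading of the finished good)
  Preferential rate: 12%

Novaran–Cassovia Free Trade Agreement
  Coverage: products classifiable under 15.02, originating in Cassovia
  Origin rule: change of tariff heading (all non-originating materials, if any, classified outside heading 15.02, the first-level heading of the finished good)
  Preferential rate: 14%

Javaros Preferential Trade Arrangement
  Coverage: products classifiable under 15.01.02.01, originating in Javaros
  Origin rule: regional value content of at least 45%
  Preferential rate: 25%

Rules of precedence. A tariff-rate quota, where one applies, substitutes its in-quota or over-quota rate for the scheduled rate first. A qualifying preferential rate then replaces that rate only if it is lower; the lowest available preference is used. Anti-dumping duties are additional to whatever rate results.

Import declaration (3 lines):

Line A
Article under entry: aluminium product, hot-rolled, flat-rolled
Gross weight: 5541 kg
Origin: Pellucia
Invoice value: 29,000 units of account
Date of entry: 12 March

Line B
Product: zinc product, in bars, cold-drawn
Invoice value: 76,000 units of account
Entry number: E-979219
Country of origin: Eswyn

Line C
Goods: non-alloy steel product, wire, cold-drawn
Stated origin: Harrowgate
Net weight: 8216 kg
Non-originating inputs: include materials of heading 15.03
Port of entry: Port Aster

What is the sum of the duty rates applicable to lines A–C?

44%

Line A: aluminium → 15.02; flat-rolled → 15.02.01; hot-rolled → 15.02.01.01. Scheduled 18%. No special measure applies. → 18%.
Line B: zinc → 15.01; in bars → 15.01.01; cold-drawn → 15.01.01.01. Scheduled 5%. No special measure applies. → 5%.
Line C: non-alloy steel → 15.03; wire → 15.03.03; cold-drawn → 15.03.03.01. Scheduled 21%. Harrowgate agreement on 15.03.03: CTH not met. → 21%.
Sum: 18% + 5% + 21% = 44%.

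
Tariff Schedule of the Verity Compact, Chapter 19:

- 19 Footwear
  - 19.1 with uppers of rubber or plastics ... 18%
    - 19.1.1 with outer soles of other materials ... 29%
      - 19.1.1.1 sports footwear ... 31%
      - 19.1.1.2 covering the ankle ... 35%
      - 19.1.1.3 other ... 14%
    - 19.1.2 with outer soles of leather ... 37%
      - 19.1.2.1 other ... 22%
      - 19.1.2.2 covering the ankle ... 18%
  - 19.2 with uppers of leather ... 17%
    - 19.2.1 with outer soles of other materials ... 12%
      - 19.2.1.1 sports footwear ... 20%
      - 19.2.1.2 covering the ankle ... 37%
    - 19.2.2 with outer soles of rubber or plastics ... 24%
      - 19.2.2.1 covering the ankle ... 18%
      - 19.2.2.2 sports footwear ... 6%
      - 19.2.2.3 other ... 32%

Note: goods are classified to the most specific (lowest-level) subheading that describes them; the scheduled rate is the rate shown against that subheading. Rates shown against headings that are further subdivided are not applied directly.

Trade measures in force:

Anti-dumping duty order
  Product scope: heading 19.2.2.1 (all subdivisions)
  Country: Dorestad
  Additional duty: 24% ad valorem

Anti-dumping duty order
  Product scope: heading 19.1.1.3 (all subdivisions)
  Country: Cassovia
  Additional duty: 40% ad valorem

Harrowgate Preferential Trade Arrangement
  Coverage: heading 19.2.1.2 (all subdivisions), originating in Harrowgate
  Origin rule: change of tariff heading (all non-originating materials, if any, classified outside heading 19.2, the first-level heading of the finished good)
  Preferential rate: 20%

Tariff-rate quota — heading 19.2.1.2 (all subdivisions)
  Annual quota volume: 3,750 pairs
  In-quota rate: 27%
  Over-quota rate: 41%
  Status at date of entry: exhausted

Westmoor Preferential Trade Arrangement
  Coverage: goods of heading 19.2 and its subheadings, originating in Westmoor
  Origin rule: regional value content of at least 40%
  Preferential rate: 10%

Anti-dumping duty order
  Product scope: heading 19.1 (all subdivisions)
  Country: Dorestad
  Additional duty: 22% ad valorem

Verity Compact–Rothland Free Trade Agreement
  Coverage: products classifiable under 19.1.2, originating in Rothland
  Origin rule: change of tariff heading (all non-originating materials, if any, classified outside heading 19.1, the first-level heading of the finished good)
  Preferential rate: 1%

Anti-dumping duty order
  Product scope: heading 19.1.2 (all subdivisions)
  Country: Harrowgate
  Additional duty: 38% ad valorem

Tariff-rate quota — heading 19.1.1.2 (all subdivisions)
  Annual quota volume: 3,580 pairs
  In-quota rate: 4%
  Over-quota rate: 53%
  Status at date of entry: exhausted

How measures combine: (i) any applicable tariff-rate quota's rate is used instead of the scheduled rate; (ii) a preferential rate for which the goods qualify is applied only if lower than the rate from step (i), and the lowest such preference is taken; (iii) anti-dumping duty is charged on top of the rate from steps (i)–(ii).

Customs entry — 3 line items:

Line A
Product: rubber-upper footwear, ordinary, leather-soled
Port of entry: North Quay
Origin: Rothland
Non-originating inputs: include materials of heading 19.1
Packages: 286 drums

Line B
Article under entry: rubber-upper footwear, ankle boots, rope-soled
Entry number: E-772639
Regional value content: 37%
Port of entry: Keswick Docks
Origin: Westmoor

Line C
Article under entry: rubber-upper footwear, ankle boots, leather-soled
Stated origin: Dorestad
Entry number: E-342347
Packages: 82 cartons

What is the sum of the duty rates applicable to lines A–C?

Line A: rubber-upper → 19.1; leather-soled → 19.1.2; ordinary → 19.1.2.1. Scheduled 22%. Rothland agreement on 19.1.2: CTH not met. → 22%.
Line B: rubber-upper → 19.1; rope-soled → 19.1.1; ankle boots → 19.1.1.2. Scheduled 35%. quota on 19.1.1.2 exhausted → over-quota 53%; Westmoor agreement on 19.2: 19.1.1.2 not covered. → 53%.
Line C: rubber-upper → 19.1; leather-soled → 19.1.2; ankle boots → 19.1.2.2. Scheduled 18%. anti-dumping (Dorestad, 19.1): +22%; total 18% + 22% = 40%. → 40%.
Sum: 22% + 53% + 40% = 115%.

115%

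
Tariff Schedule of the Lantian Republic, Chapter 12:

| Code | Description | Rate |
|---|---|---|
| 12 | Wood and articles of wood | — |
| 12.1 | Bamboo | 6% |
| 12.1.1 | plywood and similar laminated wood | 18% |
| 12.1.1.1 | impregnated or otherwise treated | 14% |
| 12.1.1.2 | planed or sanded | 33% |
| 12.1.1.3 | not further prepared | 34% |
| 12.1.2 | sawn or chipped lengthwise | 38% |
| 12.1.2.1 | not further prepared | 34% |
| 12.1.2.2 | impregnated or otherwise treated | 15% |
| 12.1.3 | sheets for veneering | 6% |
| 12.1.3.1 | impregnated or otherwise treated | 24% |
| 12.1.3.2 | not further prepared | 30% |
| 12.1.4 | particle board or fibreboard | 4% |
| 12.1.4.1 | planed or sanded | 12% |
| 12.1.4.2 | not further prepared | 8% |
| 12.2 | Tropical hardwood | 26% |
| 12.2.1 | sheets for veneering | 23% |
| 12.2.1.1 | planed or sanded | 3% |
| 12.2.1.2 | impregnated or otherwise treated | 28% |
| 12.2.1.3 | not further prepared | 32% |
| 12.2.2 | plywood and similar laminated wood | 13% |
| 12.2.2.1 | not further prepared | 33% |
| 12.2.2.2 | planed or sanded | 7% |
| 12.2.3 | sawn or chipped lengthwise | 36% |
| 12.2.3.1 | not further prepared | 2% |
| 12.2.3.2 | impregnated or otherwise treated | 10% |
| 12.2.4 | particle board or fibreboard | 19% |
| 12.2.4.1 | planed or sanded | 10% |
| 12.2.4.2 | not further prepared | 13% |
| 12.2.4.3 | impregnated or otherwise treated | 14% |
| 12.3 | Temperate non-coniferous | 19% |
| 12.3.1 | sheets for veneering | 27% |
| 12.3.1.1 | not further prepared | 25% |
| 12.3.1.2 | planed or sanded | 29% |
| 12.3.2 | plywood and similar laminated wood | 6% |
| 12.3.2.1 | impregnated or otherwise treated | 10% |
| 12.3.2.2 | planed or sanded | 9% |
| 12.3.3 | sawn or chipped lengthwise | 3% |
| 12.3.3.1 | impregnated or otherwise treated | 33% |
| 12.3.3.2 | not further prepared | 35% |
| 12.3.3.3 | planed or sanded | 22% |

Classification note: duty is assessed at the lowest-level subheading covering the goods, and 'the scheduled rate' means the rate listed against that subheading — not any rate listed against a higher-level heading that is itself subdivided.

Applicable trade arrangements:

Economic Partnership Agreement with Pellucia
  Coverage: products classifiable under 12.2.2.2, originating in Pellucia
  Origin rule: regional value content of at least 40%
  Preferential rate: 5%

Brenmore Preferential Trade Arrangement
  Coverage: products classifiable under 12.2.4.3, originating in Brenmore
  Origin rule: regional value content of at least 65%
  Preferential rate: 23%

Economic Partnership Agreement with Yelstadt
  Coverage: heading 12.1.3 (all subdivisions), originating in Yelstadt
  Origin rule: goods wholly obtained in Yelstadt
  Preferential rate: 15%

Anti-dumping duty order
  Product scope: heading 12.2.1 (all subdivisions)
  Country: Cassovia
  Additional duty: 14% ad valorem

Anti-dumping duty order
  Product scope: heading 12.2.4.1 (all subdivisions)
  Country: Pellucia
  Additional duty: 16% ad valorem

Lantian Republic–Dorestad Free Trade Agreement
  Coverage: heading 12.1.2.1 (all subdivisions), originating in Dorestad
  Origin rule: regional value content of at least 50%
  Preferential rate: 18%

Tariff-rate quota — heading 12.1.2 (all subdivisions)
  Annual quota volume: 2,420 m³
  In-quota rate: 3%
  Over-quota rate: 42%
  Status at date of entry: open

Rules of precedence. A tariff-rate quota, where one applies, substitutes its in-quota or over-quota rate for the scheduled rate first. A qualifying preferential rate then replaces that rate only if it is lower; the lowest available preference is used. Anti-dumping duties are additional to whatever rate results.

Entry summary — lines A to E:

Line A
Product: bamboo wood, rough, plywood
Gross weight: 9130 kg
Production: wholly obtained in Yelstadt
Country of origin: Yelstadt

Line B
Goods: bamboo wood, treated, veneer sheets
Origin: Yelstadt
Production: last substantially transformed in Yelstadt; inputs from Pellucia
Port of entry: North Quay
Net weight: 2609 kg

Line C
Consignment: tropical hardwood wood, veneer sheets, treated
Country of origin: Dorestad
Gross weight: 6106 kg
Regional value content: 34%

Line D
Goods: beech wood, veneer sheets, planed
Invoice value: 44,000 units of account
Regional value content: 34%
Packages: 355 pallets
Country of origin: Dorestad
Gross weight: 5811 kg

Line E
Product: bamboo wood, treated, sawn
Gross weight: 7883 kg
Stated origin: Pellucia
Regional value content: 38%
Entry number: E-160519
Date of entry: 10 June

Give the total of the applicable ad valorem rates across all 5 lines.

118%

Line A: bamboo → 12.1; plywood → 12.1.1; rough → 12.1.1.3. Scheduled 34%. Yelstadt agreement on 12.1.3: 12.1.1.3 not covered. → 34%.
Line B: bamboo → 12.1; veneer sheets → 12.1.3; treated → 12.1.3.1. Scheduled 24%. Yelstadt agreement on 12.1.3: not wholly obtained. → 24%.
Line C: tropical hardwood → 12.2; veneer sheets → 12.2.1; treated → 12.2.1.2. Scheduled 28%. Dorestad agreement on 12.1.2.1: 12.2.1.2 not covered. → 28%.
Line D: beech → 12.3; veneer sheets → 12.3.1; planed → 12.3.1.2. Scheduled 29%. Dorestad agreement on 12.1.2.1: 12.3.1.2 not covered. → 29%.
Line E: bamboo → 12.1; sawn → 12.1.2; treated → 12.1.2.2. Scheduled 15%. quota on 12.1.2 open → in-quota 3%; Pellucia agreement on 12.2.2.2: 12.1.2.2 not covered. → 3%.
Sum: 34% + 24% + 28% + 29% + 3% = 118%.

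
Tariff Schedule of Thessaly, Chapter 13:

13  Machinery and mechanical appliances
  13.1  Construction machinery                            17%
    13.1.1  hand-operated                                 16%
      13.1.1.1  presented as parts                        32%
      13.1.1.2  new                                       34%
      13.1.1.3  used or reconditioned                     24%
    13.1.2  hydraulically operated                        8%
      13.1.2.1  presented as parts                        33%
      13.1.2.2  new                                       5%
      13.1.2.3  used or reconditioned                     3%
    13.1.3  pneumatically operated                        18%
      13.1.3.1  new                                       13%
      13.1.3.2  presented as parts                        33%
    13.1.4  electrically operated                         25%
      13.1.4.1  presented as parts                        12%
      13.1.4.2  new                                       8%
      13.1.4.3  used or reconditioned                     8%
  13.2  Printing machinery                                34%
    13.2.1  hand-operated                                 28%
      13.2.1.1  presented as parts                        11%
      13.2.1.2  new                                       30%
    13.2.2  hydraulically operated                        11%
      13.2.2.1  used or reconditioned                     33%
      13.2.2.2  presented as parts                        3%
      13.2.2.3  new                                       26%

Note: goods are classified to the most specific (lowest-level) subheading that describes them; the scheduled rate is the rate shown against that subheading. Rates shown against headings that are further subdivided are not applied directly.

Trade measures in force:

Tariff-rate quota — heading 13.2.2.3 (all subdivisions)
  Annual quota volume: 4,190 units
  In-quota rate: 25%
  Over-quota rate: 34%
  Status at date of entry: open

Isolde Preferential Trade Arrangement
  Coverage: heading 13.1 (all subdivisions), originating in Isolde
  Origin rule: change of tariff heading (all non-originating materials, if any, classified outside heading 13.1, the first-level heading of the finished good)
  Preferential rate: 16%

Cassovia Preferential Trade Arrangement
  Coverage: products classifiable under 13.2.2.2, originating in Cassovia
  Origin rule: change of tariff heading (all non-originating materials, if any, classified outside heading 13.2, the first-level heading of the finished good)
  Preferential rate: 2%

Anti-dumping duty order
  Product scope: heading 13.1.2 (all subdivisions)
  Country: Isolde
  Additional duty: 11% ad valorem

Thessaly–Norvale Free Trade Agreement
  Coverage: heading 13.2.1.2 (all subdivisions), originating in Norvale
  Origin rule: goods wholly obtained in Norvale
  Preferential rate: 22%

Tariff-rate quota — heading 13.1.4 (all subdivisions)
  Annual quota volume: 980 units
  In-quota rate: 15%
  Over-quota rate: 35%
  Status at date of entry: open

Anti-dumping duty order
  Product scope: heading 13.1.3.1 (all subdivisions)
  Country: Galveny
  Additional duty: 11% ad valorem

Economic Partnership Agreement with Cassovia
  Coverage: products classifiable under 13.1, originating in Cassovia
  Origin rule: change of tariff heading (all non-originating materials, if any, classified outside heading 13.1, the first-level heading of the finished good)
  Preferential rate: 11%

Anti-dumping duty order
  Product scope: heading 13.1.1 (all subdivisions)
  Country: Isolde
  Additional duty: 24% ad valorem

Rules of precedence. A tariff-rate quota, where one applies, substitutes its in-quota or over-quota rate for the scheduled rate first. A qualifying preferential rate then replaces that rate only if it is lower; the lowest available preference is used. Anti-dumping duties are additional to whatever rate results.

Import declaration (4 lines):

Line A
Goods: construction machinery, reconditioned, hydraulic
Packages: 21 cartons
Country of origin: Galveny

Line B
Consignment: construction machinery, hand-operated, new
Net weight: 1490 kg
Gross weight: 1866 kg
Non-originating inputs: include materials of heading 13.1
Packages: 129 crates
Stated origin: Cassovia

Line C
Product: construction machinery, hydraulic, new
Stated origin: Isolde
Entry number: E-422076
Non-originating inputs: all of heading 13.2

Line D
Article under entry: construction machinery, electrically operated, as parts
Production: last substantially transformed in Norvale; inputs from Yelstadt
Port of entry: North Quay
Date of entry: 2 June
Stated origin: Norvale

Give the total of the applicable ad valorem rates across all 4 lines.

Line A: construction → 13.1; hydraulic → 13.1.2; reconditioned → 13.1.2.3. Scheduled 3%. No special measure applies. → 3%.
Line B: construction → 13.1; hand-operated → 13.1.1; new → 13.1.1.2. Scheduled 34%. Cassovia agreement on 13.2.2.2: 13.1.1.2 not covered; Cassovia agreement on 13.1: CTH not met. → 34%.
Line C: construction → 13.1; hydraulic → 13.1.2; new → 13.1.2.2. Scheduled 5%. Isolde agreement on 13.1: CTH met → 16% available; preference 16% not lower than 5% → no reduction; anti-dumping (Isolde, 13.1.2): +11%; total 5% + 11% = 16%. → 16%.
Line D: construction → 13.1; electrically operated → 13.1.4; as parts → 13.1.4.1. Scheduled 12%. quota on 13.1.4 open → in-quota 15%; Norvale agreement on 13.2.1.2: 13.1.4.1 not covered. → 15%.
Sum: 3% + 34% + 16% + 15% = 68%.

68%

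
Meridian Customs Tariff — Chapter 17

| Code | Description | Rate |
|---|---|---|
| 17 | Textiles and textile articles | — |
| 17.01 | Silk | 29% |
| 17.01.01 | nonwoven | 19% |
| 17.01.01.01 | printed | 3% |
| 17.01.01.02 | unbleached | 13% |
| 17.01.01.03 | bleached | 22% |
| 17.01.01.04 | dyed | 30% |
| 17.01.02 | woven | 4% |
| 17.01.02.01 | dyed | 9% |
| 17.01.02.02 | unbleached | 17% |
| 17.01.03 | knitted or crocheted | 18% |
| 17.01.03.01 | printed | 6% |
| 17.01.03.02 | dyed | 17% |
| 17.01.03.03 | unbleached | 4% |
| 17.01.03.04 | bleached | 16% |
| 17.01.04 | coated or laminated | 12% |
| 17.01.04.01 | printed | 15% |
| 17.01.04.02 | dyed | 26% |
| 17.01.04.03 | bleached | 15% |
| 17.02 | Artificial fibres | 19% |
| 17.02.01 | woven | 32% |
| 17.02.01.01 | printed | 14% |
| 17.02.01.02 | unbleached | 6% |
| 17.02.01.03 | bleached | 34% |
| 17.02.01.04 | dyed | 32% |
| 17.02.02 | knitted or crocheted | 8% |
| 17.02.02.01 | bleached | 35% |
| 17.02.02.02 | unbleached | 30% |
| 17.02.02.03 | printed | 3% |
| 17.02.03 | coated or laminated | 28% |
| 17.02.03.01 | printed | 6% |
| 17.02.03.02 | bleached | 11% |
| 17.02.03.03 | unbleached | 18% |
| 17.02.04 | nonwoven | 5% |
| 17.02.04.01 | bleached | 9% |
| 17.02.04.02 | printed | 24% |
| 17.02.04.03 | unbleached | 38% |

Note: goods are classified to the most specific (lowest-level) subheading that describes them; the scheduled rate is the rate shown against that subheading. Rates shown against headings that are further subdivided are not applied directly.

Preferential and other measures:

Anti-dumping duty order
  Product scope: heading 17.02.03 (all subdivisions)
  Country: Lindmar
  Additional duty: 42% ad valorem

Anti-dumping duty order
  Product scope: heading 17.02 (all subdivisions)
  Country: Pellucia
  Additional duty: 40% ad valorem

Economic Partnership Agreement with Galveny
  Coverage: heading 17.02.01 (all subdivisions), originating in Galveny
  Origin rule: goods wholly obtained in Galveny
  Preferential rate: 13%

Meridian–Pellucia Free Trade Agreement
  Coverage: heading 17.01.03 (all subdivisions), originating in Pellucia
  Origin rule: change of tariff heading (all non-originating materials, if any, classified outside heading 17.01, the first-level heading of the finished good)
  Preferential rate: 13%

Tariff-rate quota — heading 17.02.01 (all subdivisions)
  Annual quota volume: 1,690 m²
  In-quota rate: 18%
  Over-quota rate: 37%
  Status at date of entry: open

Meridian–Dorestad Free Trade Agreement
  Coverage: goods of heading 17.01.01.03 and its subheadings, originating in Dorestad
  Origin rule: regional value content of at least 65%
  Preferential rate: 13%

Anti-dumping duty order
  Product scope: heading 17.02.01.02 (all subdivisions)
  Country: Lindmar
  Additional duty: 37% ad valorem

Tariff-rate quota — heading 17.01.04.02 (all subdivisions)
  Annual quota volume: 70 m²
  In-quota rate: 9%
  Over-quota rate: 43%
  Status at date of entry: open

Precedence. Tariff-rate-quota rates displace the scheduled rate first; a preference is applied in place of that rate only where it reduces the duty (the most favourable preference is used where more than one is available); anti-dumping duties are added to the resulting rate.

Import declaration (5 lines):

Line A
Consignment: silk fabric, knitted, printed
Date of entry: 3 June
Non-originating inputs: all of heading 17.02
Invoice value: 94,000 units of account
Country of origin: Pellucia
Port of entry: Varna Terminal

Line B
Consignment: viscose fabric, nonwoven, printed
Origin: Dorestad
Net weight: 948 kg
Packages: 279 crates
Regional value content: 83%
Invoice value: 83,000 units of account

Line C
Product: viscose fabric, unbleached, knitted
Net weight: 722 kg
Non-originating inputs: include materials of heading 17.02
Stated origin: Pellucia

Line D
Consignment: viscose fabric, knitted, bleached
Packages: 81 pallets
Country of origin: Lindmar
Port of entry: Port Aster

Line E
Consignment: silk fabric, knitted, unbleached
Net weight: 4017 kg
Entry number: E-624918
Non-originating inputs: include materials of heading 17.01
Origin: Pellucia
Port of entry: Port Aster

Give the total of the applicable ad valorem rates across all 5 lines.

Line A: silk → 17.01; knitted → 17.01.03; printed → 17.01.03.01. Scheduled 6%. Pellucia agreement on 17.01.03: CTH met → 13% available; preference 13% not lower than 6% → no reduction. → 6%.
Line B: viscose → 17.02; nonwoven → 17.02.04; printed → 17.02.04.02. Scheduled 24%. Dorestad agreement on 17.01.01.03: 17.02.04.02 not covered. → 24%.
Line C: viscose → 17.02; knitted → 17.02.02; unbleached → 17.02.02.02. Scheduled 30%. Pellucia agreement on 17.01.03: 17.02.02.02 not covered; anti-dumping (Pellucia, 17.02): +40%; total 30% + 40% = 70%. → 70%.
Line D: viscose → 17.02; knitted → 17.02.02; bleached → 17.02.02.01. Scheduled 35%. No special measure applies. → 35%.
Line E: silk → 17.01; knitted → 17.01.03; unbleached → 17.01.03.03. Scheduled 4%. Pellucia agreement on 17.01.03: CTH not met. → 4%.
Sum: 6% + 24% + 70% + 35% + 4% = 139%.

139%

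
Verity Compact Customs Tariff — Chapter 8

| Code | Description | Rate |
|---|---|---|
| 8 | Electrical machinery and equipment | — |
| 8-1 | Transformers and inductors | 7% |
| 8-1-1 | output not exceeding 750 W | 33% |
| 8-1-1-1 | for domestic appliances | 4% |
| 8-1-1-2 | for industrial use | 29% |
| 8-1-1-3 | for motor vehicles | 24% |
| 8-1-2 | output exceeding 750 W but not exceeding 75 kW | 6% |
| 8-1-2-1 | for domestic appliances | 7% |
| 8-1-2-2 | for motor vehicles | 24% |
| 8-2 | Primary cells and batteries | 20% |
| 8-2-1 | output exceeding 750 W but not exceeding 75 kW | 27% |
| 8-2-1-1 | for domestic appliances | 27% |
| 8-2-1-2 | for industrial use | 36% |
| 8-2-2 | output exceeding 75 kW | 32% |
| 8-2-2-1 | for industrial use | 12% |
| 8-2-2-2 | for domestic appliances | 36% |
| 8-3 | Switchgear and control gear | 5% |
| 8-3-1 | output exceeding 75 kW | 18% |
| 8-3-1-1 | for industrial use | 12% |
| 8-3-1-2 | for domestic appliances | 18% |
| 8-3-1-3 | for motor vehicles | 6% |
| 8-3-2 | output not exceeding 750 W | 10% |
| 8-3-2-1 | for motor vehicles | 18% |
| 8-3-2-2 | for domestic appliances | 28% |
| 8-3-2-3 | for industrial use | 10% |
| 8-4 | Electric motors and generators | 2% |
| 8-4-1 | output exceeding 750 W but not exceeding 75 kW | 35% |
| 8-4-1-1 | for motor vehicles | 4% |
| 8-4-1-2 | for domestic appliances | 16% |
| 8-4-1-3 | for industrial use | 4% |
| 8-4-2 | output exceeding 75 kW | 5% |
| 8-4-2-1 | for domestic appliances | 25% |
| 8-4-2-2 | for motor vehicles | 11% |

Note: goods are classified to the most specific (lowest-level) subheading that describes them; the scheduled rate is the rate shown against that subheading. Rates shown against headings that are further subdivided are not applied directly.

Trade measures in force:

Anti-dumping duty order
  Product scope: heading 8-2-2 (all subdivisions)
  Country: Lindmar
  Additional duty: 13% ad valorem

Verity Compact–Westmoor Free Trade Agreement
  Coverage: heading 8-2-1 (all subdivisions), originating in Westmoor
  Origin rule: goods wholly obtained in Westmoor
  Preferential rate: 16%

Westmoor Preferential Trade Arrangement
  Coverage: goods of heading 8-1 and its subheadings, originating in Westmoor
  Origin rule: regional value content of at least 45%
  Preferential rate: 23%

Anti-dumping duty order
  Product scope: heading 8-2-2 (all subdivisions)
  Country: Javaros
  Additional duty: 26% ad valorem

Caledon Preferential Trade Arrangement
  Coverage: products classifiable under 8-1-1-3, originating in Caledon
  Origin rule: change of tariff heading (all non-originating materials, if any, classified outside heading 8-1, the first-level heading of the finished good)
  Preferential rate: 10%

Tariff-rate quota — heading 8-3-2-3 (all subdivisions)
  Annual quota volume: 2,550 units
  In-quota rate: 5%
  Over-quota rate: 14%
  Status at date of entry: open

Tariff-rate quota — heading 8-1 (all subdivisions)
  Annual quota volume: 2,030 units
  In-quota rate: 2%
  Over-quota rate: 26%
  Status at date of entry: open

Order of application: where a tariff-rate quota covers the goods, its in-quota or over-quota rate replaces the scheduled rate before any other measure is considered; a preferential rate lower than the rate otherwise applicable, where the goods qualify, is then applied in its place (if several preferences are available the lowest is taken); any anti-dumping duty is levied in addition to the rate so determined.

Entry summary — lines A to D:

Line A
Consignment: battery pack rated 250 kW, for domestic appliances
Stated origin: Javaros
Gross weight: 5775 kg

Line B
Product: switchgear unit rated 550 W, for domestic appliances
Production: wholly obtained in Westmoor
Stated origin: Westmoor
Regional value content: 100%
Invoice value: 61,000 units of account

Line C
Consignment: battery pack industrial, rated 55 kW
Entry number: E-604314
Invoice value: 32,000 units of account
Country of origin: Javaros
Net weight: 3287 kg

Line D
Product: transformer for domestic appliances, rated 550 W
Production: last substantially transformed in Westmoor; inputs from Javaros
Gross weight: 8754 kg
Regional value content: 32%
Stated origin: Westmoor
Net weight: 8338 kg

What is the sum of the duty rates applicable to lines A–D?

Line A: battery pack → 8-2; rated 250 kW → 8-2-2; for domestic appliances → 8-2-2-2. Scheduled 36%. anti-dumping (Javaros, 8-2-2): +26%; total 36% + 26% = 62%. → 62%.
Line B: switchgear unit → 8-3; rated 550 W → 8-3-2; for domestic appliances → 8-3-2-2. Scheduled 28%. Westmoor agreement on 8-2-1: 8-3-2-2 not covered; Westmoor agreement on 8-1: 8-3-2-2 not covered. → 28%.
Line C: battery pack → 8-2; rated 55 kW → 8-2-1; industrial → 8-2-1-2. Scheduled 36%. No special measure applies. → 36%.
Line D: transformer → 8-1; rated 550 W → 8-1-1; for domestic appliances → 8-1-1-1. Scheduled 4%. quota on 8-1 open → in-quota 2%; Westmoor agreement on 8-2-1: 8-1-1-1 not covered; Westmoor agreement on 8-1: RVC < 45%. → 2%.
Sum: 62% + 28% + 36% + 2% = 128%.

128%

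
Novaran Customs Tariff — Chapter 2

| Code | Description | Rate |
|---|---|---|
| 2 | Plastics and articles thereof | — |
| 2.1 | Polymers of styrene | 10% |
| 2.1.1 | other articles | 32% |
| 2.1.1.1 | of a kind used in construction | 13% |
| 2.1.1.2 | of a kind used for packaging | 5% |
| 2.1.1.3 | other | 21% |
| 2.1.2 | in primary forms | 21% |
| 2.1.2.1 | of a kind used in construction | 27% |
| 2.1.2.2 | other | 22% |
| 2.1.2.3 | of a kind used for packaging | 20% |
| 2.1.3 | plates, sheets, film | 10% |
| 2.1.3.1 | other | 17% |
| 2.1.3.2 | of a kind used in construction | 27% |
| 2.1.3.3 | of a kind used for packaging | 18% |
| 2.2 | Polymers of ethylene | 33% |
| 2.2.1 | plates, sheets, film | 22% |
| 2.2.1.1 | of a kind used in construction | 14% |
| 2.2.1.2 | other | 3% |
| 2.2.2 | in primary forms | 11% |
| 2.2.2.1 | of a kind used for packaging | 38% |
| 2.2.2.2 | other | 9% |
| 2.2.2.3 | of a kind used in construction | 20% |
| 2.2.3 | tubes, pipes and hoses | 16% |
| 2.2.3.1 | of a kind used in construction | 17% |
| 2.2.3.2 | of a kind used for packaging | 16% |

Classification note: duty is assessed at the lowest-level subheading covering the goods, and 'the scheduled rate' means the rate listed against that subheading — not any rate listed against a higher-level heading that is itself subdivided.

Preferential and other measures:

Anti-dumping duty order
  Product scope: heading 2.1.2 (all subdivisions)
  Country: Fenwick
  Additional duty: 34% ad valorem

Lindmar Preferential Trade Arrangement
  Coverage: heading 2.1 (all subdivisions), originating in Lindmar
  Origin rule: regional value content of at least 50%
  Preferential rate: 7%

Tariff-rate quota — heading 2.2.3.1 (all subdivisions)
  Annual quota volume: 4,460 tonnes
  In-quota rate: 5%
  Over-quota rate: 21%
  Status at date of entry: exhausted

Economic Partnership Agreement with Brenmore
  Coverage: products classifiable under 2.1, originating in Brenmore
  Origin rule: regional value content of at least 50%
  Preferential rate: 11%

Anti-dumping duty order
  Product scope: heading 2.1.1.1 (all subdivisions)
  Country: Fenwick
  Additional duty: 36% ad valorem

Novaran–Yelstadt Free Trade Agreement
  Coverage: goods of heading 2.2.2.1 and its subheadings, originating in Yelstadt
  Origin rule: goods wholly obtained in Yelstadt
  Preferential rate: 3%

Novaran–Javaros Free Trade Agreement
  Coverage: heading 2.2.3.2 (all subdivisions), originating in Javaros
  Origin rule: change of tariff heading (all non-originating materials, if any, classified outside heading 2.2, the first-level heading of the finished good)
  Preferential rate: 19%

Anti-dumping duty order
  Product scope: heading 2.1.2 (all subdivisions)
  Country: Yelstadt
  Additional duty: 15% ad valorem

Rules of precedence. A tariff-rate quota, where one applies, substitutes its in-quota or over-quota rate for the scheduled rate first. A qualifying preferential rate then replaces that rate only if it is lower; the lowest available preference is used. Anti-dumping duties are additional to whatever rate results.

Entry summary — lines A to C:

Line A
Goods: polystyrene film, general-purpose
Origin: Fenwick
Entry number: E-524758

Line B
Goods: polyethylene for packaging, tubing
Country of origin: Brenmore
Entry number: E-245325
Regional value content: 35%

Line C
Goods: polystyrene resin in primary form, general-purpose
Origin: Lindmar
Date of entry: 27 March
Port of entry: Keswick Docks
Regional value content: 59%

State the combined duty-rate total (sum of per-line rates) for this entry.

40%

Line A: polystyrene → 2.1; film → 2.1.3; general-purpose → 2.1.3.1. Scheduled 17%. No special measure applies. → 17%.
Line B: polyethylene → 2.2; tubing → 2.2.3; for packaging → 2.2.3.2. Scheduled 16%. Brenmore agreement on 2.1: 2.2.3.2 not covered. → 16%.
Line C: polystyrene → 2.1; resin in primary form → 2.1.2; general-purpose → 2.1.2.2. Scheduled 22%. Lindmar agreement on 2.1: RVC ≥ 50% → 7% available; preferential 7%. → 7%.
Sum: 17% + 16% + 7% = 40%.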